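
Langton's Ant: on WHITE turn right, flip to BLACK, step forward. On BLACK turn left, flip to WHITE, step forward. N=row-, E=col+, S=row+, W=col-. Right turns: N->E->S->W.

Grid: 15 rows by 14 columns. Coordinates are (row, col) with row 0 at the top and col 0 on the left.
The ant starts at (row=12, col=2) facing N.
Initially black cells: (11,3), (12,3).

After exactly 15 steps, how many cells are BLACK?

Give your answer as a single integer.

Step 1: on WHITE (12,2): turn R to E, flip to black, move to (12,3). |black|=3
Step 2: on BLACK (12,3): turn L to N, flip to white, move to (11,3). |black|=2
Step 3: on BLACK (11,3): turn L to W, flip to white, move to (11,2). |black|=1
Step 4: on WHITE (11,2): turn R to N, flip to black, move to (10,2). |black|=2
Step 5: on WHITE (10,2): turn R to E, flip to black, move to (10,3). |black|=3
Step 6: on WHITE (10,3): turn R to S, flip to black, move to (11,3). |black|=4
Step 7: on WHITE (11,3): turn R to W, flip to black, move to (11,2). |black|=5
Step 8: on BLACK (11,2): turn L to S, flip to white, move to (12,2). |black|=4
Step 9: on BLACK (12,2): turn L to E, flip to white, move to (12,3). |black|=3
Step 10: on WHITE (12,3): turn R to S, flip to black, move to (13,3). |black|=4
Step 11: on WHITE (13,3): turn R to W, flip to black, move to (13,2). |black|=5
Step 12: on WHITE (13,2): turn R to N, flip to black, move to (12,2). |black|=6
Step 13: on WHITE (12,2): turn R to E, flip to black, move to (12,3). |black|=7
Step 14: on BLACK (12,3): turn L to N, flip to white, move to (11,3). |black|=6
Step 15: on BLACK (11,3): turn L to W, flip to white, move to (11,2). |black|=5

Answer: 5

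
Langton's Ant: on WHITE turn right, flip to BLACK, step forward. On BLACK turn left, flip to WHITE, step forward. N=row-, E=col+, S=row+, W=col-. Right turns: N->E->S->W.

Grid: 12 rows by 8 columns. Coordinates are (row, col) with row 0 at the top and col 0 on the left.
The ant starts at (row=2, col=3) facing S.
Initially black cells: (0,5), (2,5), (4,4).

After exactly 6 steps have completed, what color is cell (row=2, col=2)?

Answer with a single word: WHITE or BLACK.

Step 1: on WHITE (2,3): turn R to W, flip to black, move to (2,2). |black|=4
Step 2: on WHITE (2,2): turn R to N, flip to black, move to (1,2). |black|=5
Step 3: on WHITE (1,2): turn R to E, flip to black, move to (1,3). |black|=6
Step 4: on WHITE (1,3): turn R to S, flip to black, move to (2,3). |black|=7
Step 5: on BLACK (2,3): turn L to E, flip to white, move to (2,4). |black|=6
Step 6: on WHITE (2,4): turn R to S, flip to black, move to (3,4). |black|=7

Answer: BLACK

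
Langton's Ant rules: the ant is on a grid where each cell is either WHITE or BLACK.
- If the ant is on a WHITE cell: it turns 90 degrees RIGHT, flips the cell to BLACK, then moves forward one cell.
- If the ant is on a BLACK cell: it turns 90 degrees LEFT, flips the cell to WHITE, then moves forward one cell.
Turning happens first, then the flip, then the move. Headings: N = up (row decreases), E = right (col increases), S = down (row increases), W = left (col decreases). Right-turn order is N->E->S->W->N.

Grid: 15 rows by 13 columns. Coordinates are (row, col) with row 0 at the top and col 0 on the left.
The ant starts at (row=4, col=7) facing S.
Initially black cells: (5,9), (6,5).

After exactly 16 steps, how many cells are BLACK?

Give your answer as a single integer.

Answer: 10

Derivation:
Step 1: on WHITE (4,7): turn R to W, flip to black, move to (4,6). |black|=3
Step 2: on WHITE (4,6): turn R to N, flip to black, move to (3,6). |black|=4
Step 3: on WHITE (3,6): turn R to E, flip to black, move to (3,7). |black|=5
Step 4: on WHITE (3,7): turn R to S, flip to black, move to (4,7). |black|=6
Step 5: on BLACK (4,7): turn L to E, flip to white, move to (4,8). |black|=5
Step 6: on WHITE (4,8): turn R to S, flip to black, move to (5,8). |black|=6
Step 7: on WHITE (5,8): turn R to W, flip to black, move to (5,7). |black|=7
Step 8: on WHITE (5,7): turn R to N, flip to black, move to (4,7). |black|=8
Step 9: on WHITE (4,7): turn R to E, flip to black, move to (4,8). |black|=9
Step 10: on BLACK (4,8): turn L to N, flip to white, move to (3,8). |black|=8
Step 11: on WHITE (3,8): turn R to E, flip to black, move to (3,9). |black|=9
Step 12: on WHITE (3,9): turn R to S, flip to black, move to (4,9). |black|=10
Step 13: on WHITE (4,9): turn R to W, flip to black, move to (4,8). |black|=11
Step 14: on WHITE (4,8): turn R to N, flip to black, move to (3,8). |black|=12
Step 15: on BLACK (3,8): turn L to W, flip to white, move to (3,7). |black|=11
Step 16: on BLACK (3,7): turn L to S, flip to white, move to (4,7). |black|=10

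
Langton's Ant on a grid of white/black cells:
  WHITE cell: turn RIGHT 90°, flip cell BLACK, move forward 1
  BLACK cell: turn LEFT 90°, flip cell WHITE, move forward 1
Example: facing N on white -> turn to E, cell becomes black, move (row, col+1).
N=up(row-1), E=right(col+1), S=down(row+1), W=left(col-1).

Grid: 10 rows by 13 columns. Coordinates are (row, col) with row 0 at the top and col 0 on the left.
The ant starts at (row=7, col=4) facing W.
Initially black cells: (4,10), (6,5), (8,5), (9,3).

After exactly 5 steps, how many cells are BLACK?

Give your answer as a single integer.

Step 1: on WHITE (7,4): turn R to N, flip to black, move to (6,4). |black|=5
Step 2: on WHITE (6,4): turn R to E, flip to black, move to (6,5). |black|=6
Step 3: on BLACK (6,5): turn L to N, flip to white, move to (5,5). |black|=5
Step 4: on WHITE (5,5): turn R to E, flip to black, move to (5,6). |black|=6
Step 5: on WHITE (5,6): turn R to S, flip to black, move to (6,6). |black|=7

Answer: 7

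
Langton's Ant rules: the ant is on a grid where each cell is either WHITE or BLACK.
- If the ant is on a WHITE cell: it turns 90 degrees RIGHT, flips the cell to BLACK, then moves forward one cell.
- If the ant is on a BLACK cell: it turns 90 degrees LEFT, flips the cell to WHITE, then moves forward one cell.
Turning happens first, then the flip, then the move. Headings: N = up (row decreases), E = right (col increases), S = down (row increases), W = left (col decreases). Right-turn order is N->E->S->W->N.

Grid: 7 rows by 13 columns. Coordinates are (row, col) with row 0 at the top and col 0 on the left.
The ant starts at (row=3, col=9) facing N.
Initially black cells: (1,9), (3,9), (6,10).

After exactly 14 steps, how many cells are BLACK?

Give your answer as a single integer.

Step 1: on BLACK (3,9): turn L to W, flip to white, move to (3,8). |black|=2
Step 2: on WHITE (3,8): turn R to N, flip to black, move to (2,8). |black|=3
Step 3: on WHITE (2,8): turn R to E, flip to black, move to (2,9). |black|=4
Step 4: on WHITE (2,9): turn R to S, flip to black, move to (3,9). |black|=5
Step 5: on WHITE (3,9): turn R to W, flip to black, move to (3,8). |black|=6
Step 6: on BLACK (3,8): turn L to S, flip to white, move to (4,8). |black|=5
Step 7: on WHITE (4,8): turn R to W, flip to black, move to (4,7). |black|=6
Step 8: on WHITE (4,7): turn R to N, flip to black, move to (3,7). |black|=7
Step 9: on WHITE (3,7): turn R to E, flip to black, move to (3,8). |black|=8
Step 10: on WHITE (3,8): turn R to S, flip to black, move to (4,8). |black|=9
Step 11: on BLACK (4,8): turn L to E, flip to white, move to (4,9). |black|=8
Step 12: on WHITE (4,9): turn R to S, flip to black, move to (5,9). |black|=9
Step 13: on WHITE (5,9): turn R to W, flip to black, move to (5,8). |black|=10
Step 14: on WHITE (5,8): turn R to N, flip to black, move to (4,8). |black|=11

Answer: 11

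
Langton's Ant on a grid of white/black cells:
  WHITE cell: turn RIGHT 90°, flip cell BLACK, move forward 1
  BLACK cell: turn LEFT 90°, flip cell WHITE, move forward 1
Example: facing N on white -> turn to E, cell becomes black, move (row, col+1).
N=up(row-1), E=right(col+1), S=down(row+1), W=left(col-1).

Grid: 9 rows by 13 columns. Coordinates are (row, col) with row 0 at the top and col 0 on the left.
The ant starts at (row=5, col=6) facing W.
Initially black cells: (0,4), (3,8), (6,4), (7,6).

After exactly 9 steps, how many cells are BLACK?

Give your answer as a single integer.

Step 1: on WHITE (5,6): turn R to N, flip to black, move to (4,6). |black|=5
Step 2: on WHITE (4,6): turn R to E, flip to black, move to (4,7). |black|=6
Step 3: on WHITE (4,7): turn R to S, flip to black, move to (5,7). |black|=7
Step 4: on WHITE (5,7): turn R to W, flip to black, move to (5,6). |black|=8
Step 5: on BLACK (5,6): turn L to S, flip to white, move to (6,6). |black|=7
Step 6: on WHITE (6,6): turn R to W, flip to black, move to (6,5). |black|=8
Step 7: on WHITE (6,5): turn R to N, flip to black, move to (5,5). |black|=9
Step 8: on WHITE (5,5): turn R to E, flip to black, move to (5,6). |black|=10
Step 9: on WHITE (5,6): turn R to S, flip to black, move to (6,6). |black|=11

Answer: 11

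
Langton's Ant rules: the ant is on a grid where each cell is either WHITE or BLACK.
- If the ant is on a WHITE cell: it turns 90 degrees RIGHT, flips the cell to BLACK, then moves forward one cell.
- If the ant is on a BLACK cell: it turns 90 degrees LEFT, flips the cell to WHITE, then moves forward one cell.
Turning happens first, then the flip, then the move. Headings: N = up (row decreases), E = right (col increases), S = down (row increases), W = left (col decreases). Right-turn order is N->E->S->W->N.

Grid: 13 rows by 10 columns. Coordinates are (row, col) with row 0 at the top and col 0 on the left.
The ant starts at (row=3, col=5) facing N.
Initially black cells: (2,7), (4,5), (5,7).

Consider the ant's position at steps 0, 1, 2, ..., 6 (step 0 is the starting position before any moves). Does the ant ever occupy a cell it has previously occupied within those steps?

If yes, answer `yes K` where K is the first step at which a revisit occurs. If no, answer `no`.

Answer: no

Derivation:
Step 1: on WHITE (3,5): turn R to E, flip to black, move to (3,6). |black|=4 — new cell
Step 2: on WHITE (3,6): turn R to S, flip to black, move to (4,6). |black|=5 — new cell
Step 3: on WHITE (4,6): turn R to W, flip to black, move to (4,5). |black|=6 — new cell
Step 4: on BLACK (4,5): turn L to S, flip to white, move to (5,5). |black|=5 — new cell
Step 5: on WHITE (5,5): turn R to W, flip to black, move to (5,4). |black|=6 — new cell
Step 6: on WHITE (5,4): turn R to N, flip to black, move to (4,4). |black|=7 — new cell
No revisit within 6 steps.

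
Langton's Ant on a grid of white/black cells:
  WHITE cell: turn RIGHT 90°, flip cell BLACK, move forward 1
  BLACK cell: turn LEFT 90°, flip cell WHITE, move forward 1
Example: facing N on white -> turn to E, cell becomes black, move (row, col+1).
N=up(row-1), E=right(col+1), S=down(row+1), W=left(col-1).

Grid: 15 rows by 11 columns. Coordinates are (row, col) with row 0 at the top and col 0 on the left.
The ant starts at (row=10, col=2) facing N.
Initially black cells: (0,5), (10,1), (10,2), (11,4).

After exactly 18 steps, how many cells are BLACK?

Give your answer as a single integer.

Answer: 10

Derivation:
Step 1: on BLACK (10,2): turn L to W, flip to white, move to (10,1). |black|=3
Step 2: on BLACK (10,1): turn L to S, flip to white, move to (11,1). |black|=2
Step 3: on WHITE (11,1): turn R to W, flip to black, move to (11,0). |black|=3
Step 4: on WHITE (11,0): turn R to N, flip to black, move to (10,0). |black|=4
Step 5: on WHITE (10,0): turn R to E, flip to black, move to (10,1). |black|=5
Step 6: on WHITE (10,1): turn R to S, flip to black, move to (11,1). |black|=6
Step 7: on BLACK (11,1): turn L to E, flip to white, move to (11,2). |black|=5
Step 8: on WHITE (11,2): turn R to S, flip to black, move to (12,2). |black|=6
Step 9: on WHITE (12,2): turn R to W, flip to black, move to (12,1). |black|=7
Step 10: on WHITE (12,1): turn R to N, flip to black, move to (11,1). |black|=8
Step 11: on WHITE (11,1): turn R to E, flip to black, move to (11,2). |black|=9
Step 12: on BLACK (11,2): turn L to N, flip to white, move to (10,2). |black|=8
Step 13: on WHITE (10,2): turn R to E, flip to black, move to (10,3). |black|=9
Step 14: on WHITE (10,3): turn R to S, flip to black, move to (11,3). |black|=10
Step 15: on WHITE (11,3): turn R to W, flip to black, move to (11,2). |black|=11
Step 16: on WHITE (11,2): turn R to N, flip to black, move to (10,2). |black|=12
Step 17: on BLACK (10,2): turn L to W, flip to white, move to (10,1). |black|=11
Step 18: on BLACK (10,1): turn L to S, flip to white, move to (11,1). |black|=10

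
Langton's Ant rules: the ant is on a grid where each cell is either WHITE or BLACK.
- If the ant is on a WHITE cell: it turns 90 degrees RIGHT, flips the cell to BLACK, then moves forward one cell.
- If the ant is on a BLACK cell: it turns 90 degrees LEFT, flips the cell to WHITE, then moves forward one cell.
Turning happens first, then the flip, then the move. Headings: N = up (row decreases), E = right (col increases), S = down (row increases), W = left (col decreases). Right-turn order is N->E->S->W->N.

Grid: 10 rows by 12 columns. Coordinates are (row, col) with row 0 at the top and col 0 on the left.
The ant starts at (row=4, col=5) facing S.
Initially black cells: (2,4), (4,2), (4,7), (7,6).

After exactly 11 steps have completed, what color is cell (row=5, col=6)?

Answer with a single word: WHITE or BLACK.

Step 1: on WHITE (4,5): turn R to W, flip to black, move to (4,4). |black|=5
Step 2: on WHITE (4,4): turn R to N, flip to black, move to (3,4). |black|=6
Step 3: on WHITE (3,4): turn R to E, flip to black, move to (3,5). |black|=7
Step 4: on WHITE (3,5): turn R to S, flip to black, move to (4,5). |black|=8
Step 5: on BLACK (4,5): turn L to E, flip to white, move to (4,6). |black|=7
Step 6: on WHITE (4,6): turn R to S, flip to black, move to (5,6). |black|=8
Step 7: on WHITE (5,6): turn R to W, flip to black, move to (5,5). |black|=9
Step 8: on WHITE (5,5): turn R to N, flip to black, move to (4,5). |black|=10
Step 9: on WHITE (4,5): turn R to E, flip to black, move to (4,6). |black|=11
Step 10: on BLACK (4,6): turn L to N, flip to white, move to (3,6). |black|=10
Step 11: on WHITE (3,6): turn R to E, flip to black, move to (3,7). |black|=11

Answer: BLACK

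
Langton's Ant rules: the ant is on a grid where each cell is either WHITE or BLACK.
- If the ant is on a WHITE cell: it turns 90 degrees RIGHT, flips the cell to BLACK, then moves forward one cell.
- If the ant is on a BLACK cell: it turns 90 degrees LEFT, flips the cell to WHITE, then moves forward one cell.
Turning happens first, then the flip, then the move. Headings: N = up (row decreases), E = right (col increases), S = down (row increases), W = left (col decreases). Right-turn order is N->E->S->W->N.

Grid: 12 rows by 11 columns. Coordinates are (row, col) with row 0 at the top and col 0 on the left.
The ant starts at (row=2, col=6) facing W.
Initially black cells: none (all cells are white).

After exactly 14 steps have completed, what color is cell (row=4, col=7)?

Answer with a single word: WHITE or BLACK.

Step 1: on WHITE (2,6): turn R to N, flip to black, move to (1,6). |black|=1
Step 2: on WHITE (1,6): turn R to E, flip to black, move to (1,7). |black|=2
Step 3: on WHITE (1,7): turn R to S, flip to black, move to (2,7). |black|=3
Step 4: on WHITE (2,7): turn R to W, flip to black, move to (2,6). |black|=4
Step 5: on BLACK (2,6): turn L to S, flip to white, move to (3,6). |black|=3
Step 6: on WHITE (3,6): turn R to W, flip to black, move to (3,5). |black|=4
Step 7: on WHITE (3,5): turn R to N, flip to black, move to (2,5). |black|=5
Step 8: on WHITE (2,5): turn R to E, flip to black, move to (2,6). |black|=6
Step 9: on WHITE (2,6): turn R to S, flip to black, move to (3,6). |black|=7
Step 10: on BLACK (3,6): turn L to E, flip to white, move to (3,7). |black|=6
Step 11: on WHITE (3,7): turn R to S, flip to black, move to (4,7). |black|=7
Step 12: on WHITE (4,7): turn R to W, flip to black, move to (4,6). |black|=8
Step 13: on WHITE (4,6): turn R to N, flip to black, move to (3,6). |black|=9
Step 14: on WHITE (3,6): turn R to E, flip to black, move to (3,7). |black|=10

Answer: BLACK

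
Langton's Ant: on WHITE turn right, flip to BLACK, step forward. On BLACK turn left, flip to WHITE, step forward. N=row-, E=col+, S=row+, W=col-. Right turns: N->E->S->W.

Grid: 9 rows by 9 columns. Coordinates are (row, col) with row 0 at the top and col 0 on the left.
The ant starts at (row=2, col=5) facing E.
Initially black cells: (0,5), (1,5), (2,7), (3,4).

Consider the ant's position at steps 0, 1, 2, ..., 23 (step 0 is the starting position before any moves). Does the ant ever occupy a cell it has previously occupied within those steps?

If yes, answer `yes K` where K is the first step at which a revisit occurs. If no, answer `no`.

Step 1: on WHITE (2,5): turn R to S, flip to black, move to (3,5). |black|=5 — new cell
Step 2: on WHITE (3,5): turn R to W, flip to black, move to (3,4). |black|=6 — new cell
Step 3: on BLACK (3,4): turn L to S, flip to white, move to (4,4). |black|=5 — new cell
Step 4: on WHITE (4,4): turn R to W, flip to black, move to (4,3). |black|=6 — new cell
Step 5: on WHITE (4,3): turn R to N, flip to black, move to (3,3). |black|=7 — new cell
Step 6: on WHITE (3,3): turn R to E, flip to black, move to (3,4). |black|=8 — REVISIT

Answer: yes 6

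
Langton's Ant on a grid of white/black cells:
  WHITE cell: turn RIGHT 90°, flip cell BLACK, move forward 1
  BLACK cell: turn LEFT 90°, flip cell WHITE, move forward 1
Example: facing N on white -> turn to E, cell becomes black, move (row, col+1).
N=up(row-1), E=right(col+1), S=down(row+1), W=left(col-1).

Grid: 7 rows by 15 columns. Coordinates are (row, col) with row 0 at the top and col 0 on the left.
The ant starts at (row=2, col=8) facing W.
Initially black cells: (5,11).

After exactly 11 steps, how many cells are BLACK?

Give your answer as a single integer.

Step 1: on WHITE (2,8): turn R to N, flip to black, move to (1,8). |black|=2
Step 2: on WHITE (1,8): turn R to E, flip to black, move to (1,9). |black|=3
Step 3: on WHITE (1,9): turn R to S, flip to black, move to (2,9). |black|=4
Step 4: on WHITE (2,9): turn R to W, flip to black, move to (2,8). |black|=5
Step 5: on BLACK (2,8): turn L to S, flip to white, move to (3,8). |black|=4
Step 6: on WHITE (3,8): turn R to W, flip to black, move to (3,7). |black|=5
Step 7: on WHITE (3,7): turn R to N, flip to black, move to (2,7). |black|=6
Step 8: on WHITE (2,7): turn R to E, flip to black, move to (2,8). |black|=7
Step 9: on WHITE (2,8): turn R to S, flip to black, move to (3,8). |black|=8
Step 10: on BLACK (3,8): turn L to E, flip to white, move to (3,9). |black|=7
Step 11: on WHITE (3,9): turn R to S, flip to black, move to (4,9). |black|=8

Answer: 8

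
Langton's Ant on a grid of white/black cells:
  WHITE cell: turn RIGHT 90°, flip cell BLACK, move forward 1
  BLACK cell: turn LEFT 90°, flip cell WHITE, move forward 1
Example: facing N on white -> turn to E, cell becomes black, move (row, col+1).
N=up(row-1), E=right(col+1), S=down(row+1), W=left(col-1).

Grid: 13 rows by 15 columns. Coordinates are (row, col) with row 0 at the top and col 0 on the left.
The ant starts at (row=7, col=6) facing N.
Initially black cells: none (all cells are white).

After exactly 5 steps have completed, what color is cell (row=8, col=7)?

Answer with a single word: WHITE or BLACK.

Answer: BLACK

Derivation:
Step 1: on WHITE (7,6): turn R to E, flip to black, move to (7,7). |black|=1
Step 2: on WHITE (7,7): turn R to S, flip to black, move to (8,7). |black|=2
Step 3: on WHITE (8,7): turn R to W, flip to black, move to (8,6). |black|=3
Step 4: on WHITE (8,6): turn R to N, flip to black, move to (7,6). |black|=4
Step 5: on BLACK (7,6): turn L to W, flip to white, move to (7,5). |black|=3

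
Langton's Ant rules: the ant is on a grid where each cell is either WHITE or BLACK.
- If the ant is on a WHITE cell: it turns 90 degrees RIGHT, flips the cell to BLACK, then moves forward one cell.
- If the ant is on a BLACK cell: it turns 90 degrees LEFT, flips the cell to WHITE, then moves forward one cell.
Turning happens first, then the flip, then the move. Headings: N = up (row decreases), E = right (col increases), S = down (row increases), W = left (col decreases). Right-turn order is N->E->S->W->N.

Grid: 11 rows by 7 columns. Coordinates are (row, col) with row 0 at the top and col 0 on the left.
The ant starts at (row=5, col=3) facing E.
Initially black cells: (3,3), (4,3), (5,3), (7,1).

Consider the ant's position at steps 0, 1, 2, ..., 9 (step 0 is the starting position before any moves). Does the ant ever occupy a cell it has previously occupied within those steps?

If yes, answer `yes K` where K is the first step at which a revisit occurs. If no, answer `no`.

Step 1: on BLACK (5,3): turn L to N, flip to white, move to (4,3). |black|=3 — new cell
Step 2: on BLACK (4,3): turn L to W, flip to white, move to (4,2). |black|=2 — new cell
Step 3: on WHITE (4,2): turn R to N, flip to black, move to (3,2). |black|=3 — new cell
Step 4: on WHITE (3,2): turn R to E, flip to black, move to (3,3). |black|=4 — new cell
Step 5: on BLACK (3,3): turn L to N, flip to white, move to (2,3). |black|=3 — new cell
Step 6: on WHITE (2,3): turn R to E, flip to black, move to (2,4). |black|=4 — new cell
Step 7: on WHITE (2,4): turn R to S, flip to black, move to (3,4). |black|=5 — new cell
Step 8: on WHITE (3,4): turn R to W, flip to black, move to (3,3). |black|=6 — REVISIT

Answer: yes 8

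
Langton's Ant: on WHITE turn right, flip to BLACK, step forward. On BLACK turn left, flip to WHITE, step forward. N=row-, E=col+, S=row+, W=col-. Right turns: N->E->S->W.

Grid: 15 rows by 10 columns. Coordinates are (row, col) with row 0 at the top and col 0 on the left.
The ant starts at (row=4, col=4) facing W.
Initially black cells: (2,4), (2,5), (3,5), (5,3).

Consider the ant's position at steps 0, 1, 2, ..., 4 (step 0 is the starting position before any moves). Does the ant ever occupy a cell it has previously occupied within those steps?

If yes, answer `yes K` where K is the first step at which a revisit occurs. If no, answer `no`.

Answer: no

Derivation:
Step 1: on WHITE (4,4): turn R to N, flip to black, move to (3,4). |black|=5 — new cell
Step 2: on WHITE (3,4): turn R to E, flip to black, move to (3,5). |black|=6 — new cell
Step 3: on BLACK (3,5): turn L to N, flip to white, move to (2,5). |black|=5 — new cell
Step 4: on BLACK (2,5): turn L to W, flip to white, move to (2,4). |black|=4 — new cell
No revisit within 4 steps.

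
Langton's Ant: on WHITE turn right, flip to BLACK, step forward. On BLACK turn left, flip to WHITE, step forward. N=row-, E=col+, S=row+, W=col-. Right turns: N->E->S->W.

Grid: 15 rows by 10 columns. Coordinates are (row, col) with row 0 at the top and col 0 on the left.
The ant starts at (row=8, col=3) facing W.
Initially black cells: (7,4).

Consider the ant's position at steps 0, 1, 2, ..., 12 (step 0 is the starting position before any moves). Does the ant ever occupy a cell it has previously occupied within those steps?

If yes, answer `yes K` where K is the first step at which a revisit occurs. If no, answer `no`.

Answer: yes 6

Derivation:
Step 1: on WHITE (8,3): turn R to N, flip to black, move to (7,3). |black|=2 — new cell
Step 2: on WHITE (7,3): turn R to E, flip to black, move to (7,4). |black|=3 — new cell
Step 3: on BLACK (7,4): turn L to N, flip to white, move to (6,4). |black|=2 — new cell
Step 4: on WHITE (6,4): turn R to E, flip to black, move to (6,5). |black|=3 — new cell
Step 5: on WHITE (6,5): turn R to S, flip to black, move to (7,5). |black|=4 — new cell
Step 6: on WHITE (7,5): turn R to W, flip to black, move to (7,4). |black|=5 — REVISIT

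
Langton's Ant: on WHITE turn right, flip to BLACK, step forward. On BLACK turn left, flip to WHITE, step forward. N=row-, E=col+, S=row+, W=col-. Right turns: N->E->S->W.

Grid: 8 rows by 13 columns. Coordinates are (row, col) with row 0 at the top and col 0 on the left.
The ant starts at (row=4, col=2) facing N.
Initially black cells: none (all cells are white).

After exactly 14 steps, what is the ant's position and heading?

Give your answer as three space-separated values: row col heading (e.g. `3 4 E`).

Step 1: on WHITE (4,2): turn R to E, flip to black, move to (4,3). |black|=1
Step 2: on WHITE (4,3): turn R to S, flip to black, move to (5,3). |black|=2
Step 3: on WHITE (5,3): turn R to W, flip to black, move to (5,2). |black|=3
Step 4: on WHITE (5,2): turn R to N, flip to black, move to (4,2). |black|=4
Step 5: on BLACK (4,2): turn L to W, flip to white, move to (4,1). |black|=3
Step 6: on WHITE (4,1): turn R to N, flip to black, move to (3,1). |black|=4
Step 7: on WHITE (3,1): turn R to E, flip to black, move to (3,2). |black|=5
Step 8: on WHITE (3,2): turn R to S, flip to black, move to (4,2). |black|=6
Step 9: on WHITE (4,2): turn R to W, flip to black, move to (4,1). |black|=7
Step 10: on BLACK (4,1): turn L to S, flip to white, move to (5,1). |black|=6
Step 11: on WHITE (5,1): turn R to W, flip to black, move to (5,0). |black|=7
Step 12: on WHITE (5,0): turn R to N, flip to black, move to (4,0). |black|=8
Step 13: on WHITE (4,0): turn R to E, flip to black, move to (4,1). |black|=9
Step 14: on WHITE (4,1): turn R to S, flip to black, move to (5,1). |black|=10

Answer: 5 1 S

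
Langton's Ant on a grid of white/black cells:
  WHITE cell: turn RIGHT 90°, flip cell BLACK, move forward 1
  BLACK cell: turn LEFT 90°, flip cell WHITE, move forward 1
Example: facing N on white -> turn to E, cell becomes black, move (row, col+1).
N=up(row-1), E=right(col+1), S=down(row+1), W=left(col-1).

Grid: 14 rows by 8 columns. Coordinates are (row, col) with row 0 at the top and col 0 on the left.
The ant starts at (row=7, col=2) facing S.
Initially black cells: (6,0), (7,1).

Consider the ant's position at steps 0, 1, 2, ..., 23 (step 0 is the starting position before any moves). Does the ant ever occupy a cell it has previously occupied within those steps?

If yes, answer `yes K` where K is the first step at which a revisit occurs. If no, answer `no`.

Step 1: on WHITE (7,2): turn R to W, flip to black, move to (7,1). |black|=3 — new cell
Step 2: on BLACK (7,1): turn L to S, flip to white, move to (8,1). |black|=2 — new cell
Step 3: on WHITE (8,1): turn R to W, flip to black, move to (8,0). |black|=3 — new cell
Step 4: on WHITE (8,0): turn R to N, flip to black, move to (7,0). |black|=4 — new cell
Step 5: on WHITE (7,0): turn R to E, flip to black, move to (7,1). |black|=5 — REVISIT

Answer: yes 5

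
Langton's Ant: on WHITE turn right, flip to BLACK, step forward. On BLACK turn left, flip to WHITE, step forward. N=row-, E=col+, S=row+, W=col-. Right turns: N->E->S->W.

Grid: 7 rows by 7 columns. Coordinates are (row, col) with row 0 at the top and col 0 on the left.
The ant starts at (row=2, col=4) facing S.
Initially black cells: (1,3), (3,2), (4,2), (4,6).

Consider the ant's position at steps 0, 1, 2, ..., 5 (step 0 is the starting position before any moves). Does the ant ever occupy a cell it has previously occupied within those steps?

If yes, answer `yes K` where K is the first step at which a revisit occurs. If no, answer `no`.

Answer: no

Derivation:
Step 1: on WHITE (2,4): turn R to W, flip to black, move to (2,3). |black|=5 — new cell
Step 2: on WHITE (2,3): turn R to N, flip to black, move to (1,3). |black|=6 — new cell
Step 3: on BLACK (1,3): turn L to W, flip to white, move to (1,2). |black|=5 — new cell
Step 4: on WHITE (1,2): turn R to N, flip to black, move to (0,2). |black|=6 — new cell
Step 5: on WHITE (0,2): turn R to E, flip to black, move to (0,3). |black|=7 — new cell
No revisit within 5 steps.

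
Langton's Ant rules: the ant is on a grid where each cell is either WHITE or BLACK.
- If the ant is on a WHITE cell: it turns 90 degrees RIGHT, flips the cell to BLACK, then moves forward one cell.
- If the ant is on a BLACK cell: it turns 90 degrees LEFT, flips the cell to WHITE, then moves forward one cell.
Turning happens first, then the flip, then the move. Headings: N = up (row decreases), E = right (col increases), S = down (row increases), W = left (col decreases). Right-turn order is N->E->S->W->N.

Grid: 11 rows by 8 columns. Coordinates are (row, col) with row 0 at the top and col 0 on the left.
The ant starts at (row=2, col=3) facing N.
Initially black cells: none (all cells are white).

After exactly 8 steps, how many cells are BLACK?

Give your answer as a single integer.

Step 1: on WHITE (2,3): turn R to E, flip to black, move to (2,4). |black|=1
Step 2: on WHITE (2,4): turn R to S, flip to black, move to (3,4). |black|=2
Step 3: on WHITE (3,4): turn R to W, flip to black, move to (3,3). |black|=3
Step 4: on WHITE (3,3): turn R to N, flip to black, move to (2,3). |black|=4
Step 5: on BLACK (2,3): turn L to W, flip to white, move to (2,2). |black|=3
Step 6: on WHITE (2,2): turn R to N, flip to black, move to (1,2). |black|=4
Step 7: on WHITE (1,2): turn R to E, flip to black, move to (1,3). |black|=5
Step 8: on WHITE (1,3): turn R to S, flip to black, move to (2,3). |black|=6

Answer: 6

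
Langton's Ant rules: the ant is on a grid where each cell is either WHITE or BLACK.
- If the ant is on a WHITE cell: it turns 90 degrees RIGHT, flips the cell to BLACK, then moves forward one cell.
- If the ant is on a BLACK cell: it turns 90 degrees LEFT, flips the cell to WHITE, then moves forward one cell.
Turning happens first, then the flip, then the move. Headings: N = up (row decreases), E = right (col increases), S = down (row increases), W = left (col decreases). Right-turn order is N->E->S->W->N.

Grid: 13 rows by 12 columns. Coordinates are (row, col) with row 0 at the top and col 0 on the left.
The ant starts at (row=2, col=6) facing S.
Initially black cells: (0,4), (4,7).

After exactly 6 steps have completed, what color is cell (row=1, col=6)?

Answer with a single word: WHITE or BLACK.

Step 1: on WHITE (2,6): turn R to W, flip to black, move to (2,5). |black|=3
Step 2: on WHITE (2,5): turn R to N, flip to black, move to (1,5). |black|=4
Step 3: on WHITE (1,5): turn R to E, flip to black, move to (1,6). |black|=5
Step 4: on WHITE (1,6): turn R to S, flip to black, move to (2,6). |black|=6
Step 5: on BLACK (2,6): turn L to E, flip to white, move to (2,7). |black|=5
Step 6: on WHITE (2,7): turn R to S, flip to black, move to (3,7). |black|=6

Answer: BLACK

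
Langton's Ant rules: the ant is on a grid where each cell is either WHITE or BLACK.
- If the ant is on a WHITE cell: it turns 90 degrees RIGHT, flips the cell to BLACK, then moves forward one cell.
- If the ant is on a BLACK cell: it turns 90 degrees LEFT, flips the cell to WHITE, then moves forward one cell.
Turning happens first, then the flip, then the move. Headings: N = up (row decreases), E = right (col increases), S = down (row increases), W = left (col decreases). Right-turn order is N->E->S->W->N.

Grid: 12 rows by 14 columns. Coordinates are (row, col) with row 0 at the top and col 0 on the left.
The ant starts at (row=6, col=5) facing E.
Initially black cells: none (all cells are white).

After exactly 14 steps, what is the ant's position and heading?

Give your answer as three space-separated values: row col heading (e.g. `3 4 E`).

Step 1: on WHITE (6,5): turn R to S, flip to black, move to (7,5). |black|=1
Step 2: on WHITE (7,5): turn R to W, flip to black, move to (7,4). |black|=2
Step 3: on WHITE (7,4): turn R to N, flip to black, move to (6,4). |black|=3
Step 4: on WHITE (6,4): turn R to E, flip to black, move to (6,5). |black|=4
Step 5: on BLACK (6,5): turn L to N, flip to white, move to (5,5). |black|=3
Step 6: on WHITE (5,5): turn R to E, flip to black, move to (5,6). |black|=4
Step 7: on WHITE (5,6): turn R to S, flip to black, move to (6,6). |black|=5
Step 8: on WHITE (6,6): turn R to W, flip to black, move to (6,5). |black|=6
Step 9: on WHITE (6,5): turn R to N, flip to black, move to (5,5). |black|=7
Step 10: on BLACK (5,5): turn L to W, flip to white, move to (5,4). |black|=6
Step 11: on WHITE (5,4): turn R to N, flip to black, move to (4,4). |black|=7
Step 12: on WHITE (4,4): turn R to E, flip to black, move to (4,5). |black|=8
Step 13: on WHITE (4,5): turn R to S, flip to black, move to (5,5). |black|=9
Step 14: on WHITE (5,5): turn R to W, flip to black, move to (5,4). |black|=10

Answer: 5 4 W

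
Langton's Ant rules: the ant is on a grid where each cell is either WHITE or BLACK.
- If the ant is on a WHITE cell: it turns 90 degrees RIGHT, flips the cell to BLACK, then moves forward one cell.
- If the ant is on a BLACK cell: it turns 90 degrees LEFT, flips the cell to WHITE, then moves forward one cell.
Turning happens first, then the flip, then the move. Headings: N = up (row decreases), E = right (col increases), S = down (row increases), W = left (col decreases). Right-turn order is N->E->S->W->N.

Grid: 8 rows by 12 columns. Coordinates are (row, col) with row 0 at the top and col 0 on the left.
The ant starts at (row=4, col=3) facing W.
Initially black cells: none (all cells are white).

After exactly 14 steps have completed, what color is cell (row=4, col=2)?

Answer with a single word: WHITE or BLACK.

Answer: BLACK

Derivation:
Step 1: on WHITE (4,3): turn R to N, flip to black, move to (3,3). |black|=1
Step 2: on WHITE (3,3): turn R to E, flip to black, move to (3,4). |black|=2
Step 3: on WHITE (3,4): turn R to S, flip to black, move to (4,4). |black|=3
Step 4: on WHITE (4,4): turn R to W, flip to black, move to (4,3). |black|=4
Step 5: on BLACK (4,3): turn L to S, flip to white, move to (5,3). |black|=3
Step 6: on WHITE (5,3): turn R to W, flip to black, move to (5,2). |black|=4
Step 7: on WHITE (5,2): turn R to N, flip to black, move to (4,2). |black|=5
Step 8: on WHITE (4,2): turn R to E, flip to black, move to (4,3). |black|=6
Step 9: on WHITE (4,3): turn R to S, flip to black, move to (5,3). |black|=7
Step 10: on BLACK (5,3): turn L to E, flip to white, move to (5,4). |black|=6
Step 11: on WHITE (5,4): turn R to S, flip to black, move to (6,4). |black|=7
Step 12: on WHITE (6,4): turn R to W, flip to black, move to (6,3). |black|=8
Step 13: on WHITE (6,3): turn R to N, flip to black, move to (5,3). |black|=9
Step 14: on WHITE (5,3): turn R to E, flip to black, move to (5,4). |black|=10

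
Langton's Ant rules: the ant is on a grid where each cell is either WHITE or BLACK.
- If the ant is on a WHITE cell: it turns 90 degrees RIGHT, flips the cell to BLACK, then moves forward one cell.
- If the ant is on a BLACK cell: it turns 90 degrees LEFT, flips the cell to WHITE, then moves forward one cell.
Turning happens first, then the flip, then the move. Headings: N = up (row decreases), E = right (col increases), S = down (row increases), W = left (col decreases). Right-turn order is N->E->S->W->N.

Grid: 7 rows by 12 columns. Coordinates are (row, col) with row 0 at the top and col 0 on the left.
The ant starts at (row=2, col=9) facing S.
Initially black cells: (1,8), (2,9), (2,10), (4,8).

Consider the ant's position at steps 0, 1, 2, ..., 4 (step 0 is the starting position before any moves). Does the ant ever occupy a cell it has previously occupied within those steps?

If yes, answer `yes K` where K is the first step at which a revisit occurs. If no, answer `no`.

Step 1: on BLACK (2,9): turn L to E, flip to white, move to (2,10). |black|=3 — new cell
Step 2: on BLACK (2,10): turn L to N, flip to white, move to (1,10). |black|=2 — new cell
Step 3: on WHITE (1,10): turn R to E, flip to black, move to (1,11). |black|=3 — new cell
Step 4: on WHITE (1,11): turn R to S, flip to black, move to (2,11). |black|=4 — new cell
No revisit within 4 steps.

Answer: no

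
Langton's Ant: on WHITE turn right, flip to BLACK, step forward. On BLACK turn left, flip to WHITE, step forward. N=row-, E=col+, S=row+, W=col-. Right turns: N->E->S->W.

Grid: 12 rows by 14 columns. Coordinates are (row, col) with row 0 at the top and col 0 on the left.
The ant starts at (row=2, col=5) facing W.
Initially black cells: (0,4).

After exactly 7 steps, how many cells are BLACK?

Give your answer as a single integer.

Answer: 6

Derivation:
Step 1: on WHITE (2,5): turn R to N, flip to black, move to (1,5). |black|=2
Step 2: on WHITE (1,5): turn R to E, flip to black, move to (1,6). |black|=3
Step 3: on WHITE (1,6): turn R to S, flip to black, move to (2,6). |black|=4
Step 4: on WHITE (2,6): turn R to W, flip to black, move to (2,5). |black|=5
Step 5: on BLACK (2,5): turn L to S, flip to white, move to (3,5). |black|=4
Step 6: on WHITE (3,5): turn R to W, flip to black, move to (3,4). |black|=5
Step 7: on WHITE (3,4): turn R to N, flip to black, move to (2,4). |black|=6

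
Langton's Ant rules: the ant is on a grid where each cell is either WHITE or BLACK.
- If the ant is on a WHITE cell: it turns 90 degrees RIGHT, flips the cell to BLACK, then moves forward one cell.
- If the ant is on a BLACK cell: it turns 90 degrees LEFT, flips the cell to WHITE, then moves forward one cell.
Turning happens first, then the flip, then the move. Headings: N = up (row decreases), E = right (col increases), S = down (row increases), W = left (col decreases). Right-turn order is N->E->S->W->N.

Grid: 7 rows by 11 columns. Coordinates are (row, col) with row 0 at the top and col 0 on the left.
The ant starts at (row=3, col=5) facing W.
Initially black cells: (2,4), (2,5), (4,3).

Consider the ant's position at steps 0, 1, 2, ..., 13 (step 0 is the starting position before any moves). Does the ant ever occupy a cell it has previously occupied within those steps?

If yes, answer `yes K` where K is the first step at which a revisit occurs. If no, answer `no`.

Step 1: on WHITE (3,5): turn R to N, flip to black, move to (2,5). |black|=4 — new cell
Step 2: on BLACK (2,5): turn L to W, flip to white, move to (2,4). |black|=3 — new cell
Step 3: on BLACK (2,4): turn L to S, flip to white, move to (3,4). |black|=2 — new cell
Step 4: on WHITE (3,4): turn R to W, flip to black, move to (3,3). |black|=3 — new cell
Step 5: on WHITE (3,3): turn R to N, flip to black, move to (2,3). |black|=4 — new cell
Step 6: on WHITE (2,3): turn R to E, flip to black, move to (2,4). |black|=5 — REVISIT

Answer: yes 6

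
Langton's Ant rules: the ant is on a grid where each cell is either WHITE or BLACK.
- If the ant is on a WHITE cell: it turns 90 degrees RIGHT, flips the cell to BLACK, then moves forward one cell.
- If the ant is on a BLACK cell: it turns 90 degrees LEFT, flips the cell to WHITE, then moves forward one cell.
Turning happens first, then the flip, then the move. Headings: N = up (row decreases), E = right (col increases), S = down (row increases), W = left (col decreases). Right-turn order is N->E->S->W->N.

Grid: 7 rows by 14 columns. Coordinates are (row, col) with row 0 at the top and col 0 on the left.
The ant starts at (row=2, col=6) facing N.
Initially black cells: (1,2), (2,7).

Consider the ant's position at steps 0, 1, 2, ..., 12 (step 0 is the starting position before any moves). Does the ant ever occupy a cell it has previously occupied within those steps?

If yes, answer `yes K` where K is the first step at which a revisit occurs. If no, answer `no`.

Answer: yes 5

Derivation:
Step 1: on WHITE (2,6): turn R to E, flip to black, move to (2,7). |black|=3 — new cell
Step 2: on BLACK (2,7): turn L to N, flip to white, move to (1,7). |black|=2 — new cell
Step 3: on WHITE (1,7): turn R to E, flip to black, move to (1,8). |black|=3 — new cell
Step 4: on WHITE (1,8): turn R to S, flip to black, move to (2,8). |black|=4 — new cell
Step 5: on WHITE (2,8): turn R to W, flip to black, move to (2,7). |black|=5 — REVISIT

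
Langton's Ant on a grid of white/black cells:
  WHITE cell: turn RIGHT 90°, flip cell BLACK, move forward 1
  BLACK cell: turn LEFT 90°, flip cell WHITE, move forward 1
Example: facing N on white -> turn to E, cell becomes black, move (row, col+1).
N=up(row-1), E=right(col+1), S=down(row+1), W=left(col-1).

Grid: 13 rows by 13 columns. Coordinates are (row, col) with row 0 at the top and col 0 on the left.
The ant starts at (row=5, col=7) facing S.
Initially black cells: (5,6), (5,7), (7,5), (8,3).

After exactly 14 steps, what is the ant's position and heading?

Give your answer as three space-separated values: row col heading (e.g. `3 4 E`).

Step 1: on BLACK (5,7): turn L to E, flip to white, move to (5,8). |black|=3
Step 2: on WHITE (5,8): turn R to S, flip to black, move to (6,8). |black|=4
Step 3: on WHITE (6,8): turn R to W, flip to black, move to (6,7). |black|=5
Step 4: on WHITE (6,7): turn R to N, flip to black, move to (5,7). |black|=6
Step 5: on WHITE (5,7): turn R to E, flip to black, move to (5,8). |black|=7
Step 6: on BLACK (5,8): turn L to N, flip to white, move to (4,8). |black|=6
Step 7: on WHITE (4,8): turn R to E, flip to black, move to (4,9). |black|=7
Step 8: on WHITE (4,9): turn R to S, flip to black, move to (5,9). |black|=8
Step 9: on WHITE (5,9): turn R to W, flip to black, move to (5,8). |black|=9
Step 10: on WHITE (5,8): turn R to N, flip to black, move to (4,8). |black|=10
Step 11: on BLACK (4,8): turn L to W, flip to white, move to (4,7). |black|=9
Step 12: on WHITE (4,7): turn R to N, flip to black, move to (3,7). |black|=10
Step 13: on WHITE (3,7): turn R to E, flip to black, move to (3,8). |black|=11
Step 14: on WHITE (3,8): turn R to S, flip to black, move to (4,8). |black|=12

Answer: 4 8 S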